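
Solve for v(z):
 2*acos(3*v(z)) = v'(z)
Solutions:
 Integral(1/acos(3*_y), (_y, v(z))) = C1 + 2*z


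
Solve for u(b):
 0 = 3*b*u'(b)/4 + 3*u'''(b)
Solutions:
 u(b) = C1 + Integral(C2*airyai(-2^(1/3)*b/2) + C3*airybi(-2^(1/3)*b/2), b)


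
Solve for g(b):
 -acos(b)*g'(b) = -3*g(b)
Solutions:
 g(b) = C1*exp(3*Integral(1/acos(b), b))


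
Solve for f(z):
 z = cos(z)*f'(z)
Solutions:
 f(z) = C1 + Integral(z/cos(z), z)


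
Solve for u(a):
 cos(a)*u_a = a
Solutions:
 u(a) = C1 + Integral(a/cos(a), a)


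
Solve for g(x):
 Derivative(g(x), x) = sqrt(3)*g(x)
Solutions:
 g(x) = C1*exp(sqrt(3)*x)


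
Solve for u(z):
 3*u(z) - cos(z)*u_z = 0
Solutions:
 u(z) = C1*(sin(z) + 1)^(3/2)/(sin(z) - 1)^(3/2)


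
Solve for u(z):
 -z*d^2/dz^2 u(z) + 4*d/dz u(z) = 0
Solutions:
 u(z) = C1 + C2*z^5


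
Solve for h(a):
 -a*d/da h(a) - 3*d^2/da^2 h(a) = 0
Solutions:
 h(a) = C1 + C2*erf(sqrt(6)*a/6)


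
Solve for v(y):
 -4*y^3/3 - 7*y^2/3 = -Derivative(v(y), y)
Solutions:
 v(y) = C1 + y^4/3 + 7*y^3/9


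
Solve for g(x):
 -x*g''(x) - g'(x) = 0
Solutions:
 g(x) = C1 + C2*log(x)


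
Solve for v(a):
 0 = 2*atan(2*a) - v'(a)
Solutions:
 v(a) = C1 + 2*a*atan(2*a) - log(4*a^2 + 1)/2


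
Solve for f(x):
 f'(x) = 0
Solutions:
 f(x) = C1


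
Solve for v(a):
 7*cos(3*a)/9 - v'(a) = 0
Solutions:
 v(a) = C1 + 7*sin(3*a)/27


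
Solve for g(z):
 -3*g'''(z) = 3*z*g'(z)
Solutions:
 g(z) = C1 + Integral(C2*airyai(-z) + C3*airybi(-z), z)


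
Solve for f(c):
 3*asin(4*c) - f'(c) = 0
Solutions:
 f(c) = C1 + 3*c*asin(4*c) + 3*sqrt(1 - 16*c^2)/4


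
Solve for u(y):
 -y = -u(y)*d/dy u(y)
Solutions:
 u(y) = -sqrt(C1 + y^2)
 u(y) = sqrt(C1 + y^2)


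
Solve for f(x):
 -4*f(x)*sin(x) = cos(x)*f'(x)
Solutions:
 f(x) = C1*cos(x)^4


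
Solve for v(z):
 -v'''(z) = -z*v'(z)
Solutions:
 v(z) = C1 + Integral(C2*airyai(z) + C3*airybi(z), z)


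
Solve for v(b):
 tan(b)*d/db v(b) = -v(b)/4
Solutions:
 v(b) = C1/sin(b)^(1/4)


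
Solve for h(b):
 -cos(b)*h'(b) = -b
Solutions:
 h(b) = C1 + Integral(b/cos(b), b)


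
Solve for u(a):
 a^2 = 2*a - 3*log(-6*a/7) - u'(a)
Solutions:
 u(a) = C1 - a^3/3 + a^2 - 3*a*log(-a) + 3*a*(-log(6) + 1 + log(7))


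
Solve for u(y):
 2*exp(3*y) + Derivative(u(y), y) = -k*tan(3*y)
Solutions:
 u(y) = C1 + k*log(cos(3*y))/3 - 2*exp(3*y)/3


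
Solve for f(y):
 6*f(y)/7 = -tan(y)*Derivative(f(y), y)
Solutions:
 f(y) = C1/sin(y)^(6/7)


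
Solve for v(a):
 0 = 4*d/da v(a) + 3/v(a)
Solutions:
 v(a) = -sqrt(C1 - 6*a)/2
 v(a) = sqrt(C1 - 6*a)/2


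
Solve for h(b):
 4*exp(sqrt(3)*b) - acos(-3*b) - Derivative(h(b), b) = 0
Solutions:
 h(b) = C1 - b*acos(-3*b) - sqrt(1 - 9*b^2)/3 + 4*sqrt(3)*exp(sqrt(3)*b)/3


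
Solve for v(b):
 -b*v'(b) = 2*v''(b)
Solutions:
 v(b) = C1 + C2*erf(b/2)


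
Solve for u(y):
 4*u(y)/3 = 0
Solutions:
 u(y) = 0


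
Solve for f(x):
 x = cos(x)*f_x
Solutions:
 f(x) = C1 + Integral(x/cos(x), x)


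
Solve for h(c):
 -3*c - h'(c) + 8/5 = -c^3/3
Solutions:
 h(c) = C1 + c^4/12 - 3*c^2/2 + 8*c/5


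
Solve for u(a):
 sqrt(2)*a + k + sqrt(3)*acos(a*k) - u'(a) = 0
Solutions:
 u(a) = C1 + sqrt(2)*a^2/2 + a*k + sqrt(3)*Piecewise((a*acos(a*k) - sqrt(-a^2*k^2 + 1)/k, Ne(k, 0)), (pi*a/2, True))


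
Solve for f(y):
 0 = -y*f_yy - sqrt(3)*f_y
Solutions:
 f(y) = C1 + C2*y^(1 - sqrt(3))


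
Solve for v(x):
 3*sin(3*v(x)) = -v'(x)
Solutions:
 v(x) = -acos((-C1 - exp(18*x))/(C1 - exp(18*x)))/3 + 2*pi/3
 v(x) = acos((-C1 - exp(18*x))/(C1 - exp(18*x)))/3


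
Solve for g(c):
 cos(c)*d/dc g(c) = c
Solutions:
 g(c) = C1 + Integral(c/cos(c), c)


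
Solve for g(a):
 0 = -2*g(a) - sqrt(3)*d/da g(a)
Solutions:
 g(a) = C1*exp(-2*sqrt(3)*a/3)


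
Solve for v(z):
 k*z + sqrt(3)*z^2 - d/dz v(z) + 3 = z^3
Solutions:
 v(z) = C1 + k*z^2/2 - z^4/4 + sqrt(3)*z^3/3 + 3*z


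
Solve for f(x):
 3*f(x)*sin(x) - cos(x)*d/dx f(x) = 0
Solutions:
 f(x) = C1/cos(x)^3


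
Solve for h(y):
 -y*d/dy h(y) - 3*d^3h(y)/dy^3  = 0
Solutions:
 h(y) = C1 + Integral(C2*airyai(-3^(2/3)*y/3) + C3*airybi(-3^(2/3)*y/3), y)


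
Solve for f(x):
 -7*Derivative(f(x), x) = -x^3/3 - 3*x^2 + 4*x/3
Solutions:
 f(x) = C1 + x^4/84 + x^3/7 - 2*x^2/21


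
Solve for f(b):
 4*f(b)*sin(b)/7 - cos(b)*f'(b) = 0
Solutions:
 f(b) = C1/cos(b)^(4/7)


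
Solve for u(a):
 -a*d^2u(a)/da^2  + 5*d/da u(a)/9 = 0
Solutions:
 u(a) = C1 + C2*a^(14/9)


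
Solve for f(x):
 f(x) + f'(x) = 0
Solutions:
 f(x) = C1*exp(-x)


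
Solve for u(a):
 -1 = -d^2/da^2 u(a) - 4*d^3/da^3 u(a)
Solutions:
 u(a) = C1 + C2*a + C3*exp(-a/4) + a^2/2


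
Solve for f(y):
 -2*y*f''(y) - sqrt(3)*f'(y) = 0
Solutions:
 f(y) = C1 + C2*y^(1 - sqrt(3)/2)


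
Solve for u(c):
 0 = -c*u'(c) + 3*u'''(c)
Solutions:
 u(c) = C1 + Integral(C2*airyai(3^(2/3)*c/3) + C3*airybi(3^(2/3)*c/3), c)


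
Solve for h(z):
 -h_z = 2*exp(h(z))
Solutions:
 h(z) = log(1/(C1 + 2*z))


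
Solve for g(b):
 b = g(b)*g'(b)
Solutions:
 g(b) = -sqrt(C1 + b^2)
 g(b) = sqrt(C1 + b^2)


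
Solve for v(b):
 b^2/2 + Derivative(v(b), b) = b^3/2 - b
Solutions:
 v(b) = C1 + b^4/8 - b^3/6 - b^2/2


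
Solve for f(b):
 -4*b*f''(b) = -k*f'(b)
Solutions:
 f(b) = C1 + b^(re(k)/4 + 1)*(C2*sin(log(b)*Abs(im(k))/4) + C3*cos(log(b)*im(k)/4))


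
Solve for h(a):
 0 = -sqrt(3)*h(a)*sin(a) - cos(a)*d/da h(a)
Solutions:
 h(a) = C1*cos(a)^(sqrt(3))


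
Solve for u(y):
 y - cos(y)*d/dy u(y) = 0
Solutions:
 u(y) = C1 + Integral(y/cos(y), y)


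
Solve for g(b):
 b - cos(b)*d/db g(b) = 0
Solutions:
 g(b) = C1 + Integral(b/cos(b), b)


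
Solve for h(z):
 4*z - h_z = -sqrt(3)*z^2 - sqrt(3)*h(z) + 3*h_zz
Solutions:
 h(z) = C1*exp(z*(-1 + sqrt(1 + 12*sqrt(3)))/6) + C2*exp(-z*(1 + sqrt(1 + 12*sqrt(3)))/6) - z^2 - 2*sqrt(3)*z - 2*sqrt(3) - 2


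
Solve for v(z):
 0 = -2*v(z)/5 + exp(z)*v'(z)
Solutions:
 v(z) = C1*exp(-2*exp(-z)/5)


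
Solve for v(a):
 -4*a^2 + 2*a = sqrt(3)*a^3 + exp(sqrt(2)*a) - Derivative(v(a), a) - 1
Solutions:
 v(a) = C1 + sqrt(3)*a^4/4 + 4*a^3/3 - a^2 - a + sqrt(2)*exp(sqrt(2)*a)/2


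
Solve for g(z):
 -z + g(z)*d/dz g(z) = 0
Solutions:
 g(z) = -sqrt(C1 + z^2)
 g(z) = sqrt(C1 + z^2)


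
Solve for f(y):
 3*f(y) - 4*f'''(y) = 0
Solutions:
 f(y) = C3*exp(6^(1/3)*y/2) + (C1*sin(2^(1/3)*3^(5/6)*y/4) + C2*cos(2^(1/3)*3^(5/6)*y/4))*exp(-6^(1/3)*y/4)


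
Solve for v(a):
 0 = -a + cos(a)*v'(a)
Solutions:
 v(a) = C1 + Integral(a/cos(a), a)


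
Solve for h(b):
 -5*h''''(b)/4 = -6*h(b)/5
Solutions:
 h(b) = C1*exp(-24^(1/4)*sqrt(5)*b/5) + C2*exp(24^(1/4)*sqrt(5)*b/5) + C3*sin(24^(1/4)*sqrt(5)*b/5) + C4*cos(24^(1/4)*sqrt(5)*b/5)


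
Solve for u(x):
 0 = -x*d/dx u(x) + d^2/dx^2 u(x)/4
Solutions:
 u(x) = C1 + C2*erfi(sqrt(2)*x)


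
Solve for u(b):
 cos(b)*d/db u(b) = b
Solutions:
 u(b) = C1 + Integral(b/cos(b), b)


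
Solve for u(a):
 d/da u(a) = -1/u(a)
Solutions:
 u(a) = -sqrt(C1 - 2*a)
 u(a) = sqrt(C1 - 2*a)


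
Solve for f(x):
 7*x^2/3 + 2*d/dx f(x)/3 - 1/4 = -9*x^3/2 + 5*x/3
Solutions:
 f(x) = C1 - 27*x^4/16 - 7*x^3/6 + 5*x^2/4 + 3*x/8


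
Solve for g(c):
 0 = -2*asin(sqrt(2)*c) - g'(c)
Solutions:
 g(c) = C1 - 2*c*asin(sqrt(2)*c) - sqrt(2)*sqrt(1 - 2*c^2)


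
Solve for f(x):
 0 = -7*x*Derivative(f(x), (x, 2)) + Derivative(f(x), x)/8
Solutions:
 f(x) = C1 + C2*x^(57/56)


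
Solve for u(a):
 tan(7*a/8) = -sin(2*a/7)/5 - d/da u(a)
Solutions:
 u(a) = C1 + 8*log(cos(7*a/8))/7 + 7*cos(2*a/7)/10


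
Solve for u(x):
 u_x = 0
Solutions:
 u(x) = C1


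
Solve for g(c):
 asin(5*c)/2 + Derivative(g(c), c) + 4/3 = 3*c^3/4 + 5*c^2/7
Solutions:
 g(c) = C1 + 3*c^4/16 + 5*c^3/21 - c*asin(5*c)/2 - 4*c/3 - sqrt(1 - 25*c^2)/10


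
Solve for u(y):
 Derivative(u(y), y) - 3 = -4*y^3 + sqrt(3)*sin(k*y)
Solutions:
 u(y) = C1 - y^4 + 3*y - sqrt(3)*cos(k*y)/k


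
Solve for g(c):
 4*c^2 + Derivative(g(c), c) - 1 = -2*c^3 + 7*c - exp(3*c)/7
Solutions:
 g(c) = C1 - c^4/2 - 4*c^3/3 + 7*c^2/2 + c - exp(3*c)/21


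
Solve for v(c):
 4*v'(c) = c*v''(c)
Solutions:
 v(c) = C1 + C2*c^5


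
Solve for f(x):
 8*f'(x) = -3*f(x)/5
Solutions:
 f(x) = C1*exp(-3*x/40)


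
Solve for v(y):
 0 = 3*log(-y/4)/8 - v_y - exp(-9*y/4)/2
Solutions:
 v(y) = C1 + 3*y*log(-y)/8 + 3*y*(-2*log(2) - 1)/8 + 2*exp(-9*y/4)/9


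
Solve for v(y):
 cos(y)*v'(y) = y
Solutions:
 v(y) = C1 + Integral(y/cos(y), y)


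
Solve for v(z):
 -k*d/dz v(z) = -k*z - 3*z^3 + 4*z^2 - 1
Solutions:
 v(z) = C1 + z^2/2 + 3*z^4/(4*k) - 4*z^3/(3*k) + z/k


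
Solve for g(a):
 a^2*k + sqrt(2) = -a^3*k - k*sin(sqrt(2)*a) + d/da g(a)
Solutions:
 g(a) = C1 + a^4*k/4 + a^3*k/3 + sqrt(2)*a - sqrt(2)*k*cos(sqrt(2)*a)/2


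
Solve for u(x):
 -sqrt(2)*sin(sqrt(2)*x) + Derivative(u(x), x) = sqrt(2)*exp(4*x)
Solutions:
 u(x) = C1 + sqrt(2)*exp(4*x)/4 - cos(sqrt(2)*x)


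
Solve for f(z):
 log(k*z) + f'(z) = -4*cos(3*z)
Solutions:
 f(z) = C1 - z*log(k*z) + z - 4*sin(3*z)/3


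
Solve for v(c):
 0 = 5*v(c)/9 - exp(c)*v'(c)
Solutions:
 v(c) = C1*exp(-5*exp(-c)/9)


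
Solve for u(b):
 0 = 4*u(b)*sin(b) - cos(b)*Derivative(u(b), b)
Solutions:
 u(b) = C1/cos(b)^4


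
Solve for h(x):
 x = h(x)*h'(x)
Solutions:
 h(x) = -sqrt(C1 + x^2)
 h(x) = sqrt(C1 + x^2)


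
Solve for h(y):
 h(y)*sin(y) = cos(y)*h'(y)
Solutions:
 h(y) = C1/cos(y)


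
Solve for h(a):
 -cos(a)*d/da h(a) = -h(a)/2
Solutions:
 h(a) = C1*(sin(a) + 1)^(1/4)/(sin(a) - 1)^(1/4)


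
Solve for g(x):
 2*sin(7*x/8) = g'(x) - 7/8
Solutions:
 g(x) = C1 + 7*x/8 - 16*cos(7*x/8)/7


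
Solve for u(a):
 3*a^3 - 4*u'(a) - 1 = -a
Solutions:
 u(a) = C1 + 3*a^4/16 + a^2/8 - a/4


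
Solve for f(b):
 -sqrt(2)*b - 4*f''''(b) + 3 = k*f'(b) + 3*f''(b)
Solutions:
 f(b) = C1 + C2*exp(b*(-(k + sqrt(k^2 + 1))^(1/3) + (k + sqrt(k^2 + 1))^(-1/3))/2) + C3*exp(b*((k + sqrt(k^2 + 1))^(1/3)/4 - sqrt(3)*I*(k + sqrt(k^2 + 1))^(1/3)/4 + 1/((-1 + sqrt(3)*I)*(k + sqrt(k^2 + 1))^(1/3)))) + C4*exp(b*((k + sqrt(k^2 + 1))^(1/3)/4 + sqrt(3)*I*(k + sqrt(k^2 + 1))^(1/3)/4 - 1/((1 + sqrt(3)*I)*(k + sqrt(k^2 + 1))^(1/3)))) - sqrt(2)*b^2/(2*k) + 3*b/k + 3*sqrt(2)*b/k^2


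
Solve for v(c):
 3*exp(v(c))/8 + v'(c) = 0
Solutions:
 v(c) = log(1/(C1 + 3*c)) + 3*log(2)


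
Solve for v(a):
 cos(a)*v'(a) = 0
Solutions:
 v(a) = C1


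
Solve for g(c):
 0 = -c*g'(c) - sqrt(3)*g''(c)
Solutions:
 g(c) = C1 + C2*erf(sqrt(2)*3^(3/4)*c/6)


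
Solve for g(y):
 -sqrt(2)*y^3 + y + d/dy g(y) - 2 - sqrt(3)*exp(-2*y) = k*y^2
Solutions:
 g(y) = C1 + k*y^3/3 + sqrt(2)*y^4/4 - y^2/2 + 2*y - sqrt(3)*exp(-2*y)/2


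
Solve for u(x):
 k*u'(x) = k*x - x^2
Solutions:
 u(x) = C1 + x^2/2 - x^3/(3*k)


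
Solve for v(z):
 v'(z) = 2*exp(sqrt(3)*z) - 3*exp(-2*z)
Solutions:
 v(z) = C1 + 2*sqrt(3)*exp(sqrt(3)*z)/3 + 3*exp(-2*z)/2


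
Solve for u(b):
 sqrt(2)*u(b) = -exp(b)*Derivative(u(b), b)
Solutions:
 u(b) = C1*exp(sqrt(2)*exp(-b))


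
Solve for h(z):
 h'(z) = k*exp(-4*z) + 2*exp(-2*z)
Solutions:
 h(z) = C1 - k*exp(-4*z)/4 - exp(-2*z)


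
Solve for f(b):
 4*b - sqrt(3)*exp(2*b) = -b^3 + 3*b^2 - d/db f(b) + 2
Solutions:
 f(b) = C1 - b^4/4 + b^3 - 2*b^2 + 2*b + sqrt(3)*exp(2*b)/2


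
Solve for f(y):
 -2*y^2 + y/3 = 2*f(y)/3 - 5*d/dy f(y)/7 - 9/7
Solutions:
 f(y) = C1*exp(14*y/15) - 3*y^2 - 83*y/14 - 867/196


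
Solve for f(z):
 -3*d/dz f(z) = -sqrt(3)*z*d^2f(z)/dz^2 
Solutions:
 f(z) = C1 + C2*z^(1 + sqrt(3))


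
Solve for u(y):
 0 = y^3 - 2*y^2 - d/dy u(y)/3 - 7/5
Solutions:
 u(y) = C1 + 3*y^4/4 - 2*y^3 - 21*y/5


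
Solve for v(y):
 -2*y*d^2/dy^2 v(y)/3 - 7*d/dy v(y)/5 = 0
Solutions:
 v(y) = C1 + C2/y^(11/10)


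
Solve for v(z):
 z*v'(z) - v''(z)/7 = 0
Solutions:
 v(z) = C1 + C2*erfi(sqrt(14)*z/2)


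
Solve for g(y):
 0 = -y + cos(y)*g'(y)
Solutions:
 g(y) = C1 + Integral(y/cos(y), y)


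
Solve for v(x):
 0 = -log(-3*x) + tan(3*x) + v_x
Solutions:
 v(x) = C1 + x*log(-x) - x + x*log(3) + log(cos(3*x))/3


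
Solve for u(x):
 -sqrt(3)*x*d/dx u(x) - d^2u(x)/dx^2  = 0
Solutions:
 u(x) = C1 + C2*erf(sqrt(2)*3^(1/4)*x/2)


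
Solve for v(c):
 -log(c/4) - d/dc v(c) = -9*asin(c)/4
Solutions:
 v(c) = C1 - c*log(c) + 9*c*asin(c)/4 + c + 2*c*log(2) + 9*sqrt(1 - c^2)/4


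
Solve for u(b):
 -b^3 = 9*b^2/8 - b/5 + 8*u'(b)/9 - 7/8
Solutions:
 u(b) = C1 - 9*b^4/32 - 27*b^3/64 + 9*b^2/80 + 63*b/64


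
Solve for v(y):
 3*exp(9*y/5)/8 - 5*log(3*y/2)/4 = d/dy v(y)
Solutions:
 v(y) = C1 - 5*y*log(y)/4 + 5*y*(-log(3) + log(2) + 1)/4 + 5*exp(9*y/5)/24


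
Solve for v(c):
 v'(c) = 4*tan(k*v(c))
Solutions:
 v(c) = Piecewise((-asin(exp(C1*k + 4*c*k))/k + pi/k, Ne(k, 0)), (nan, True))
 v(c) = Piecewise((asin(exp(C1*k + 4*c*k))/k, Ne(k, 0)), (nan, True))


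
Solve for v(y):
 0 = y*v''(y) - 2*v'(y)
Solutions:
 v(y) = C1 + C2*y^3


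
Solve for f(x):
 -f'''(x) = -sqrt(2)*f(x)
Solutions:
 f(x) = C3*exp(2^(1/6)*x) + (C1*sin(2^(1/6)*sqrt(3)*x/2) + C2*cos(2^(1/6)*sqrt(3)*x/2))*exp(-2^(1/6)*x/2)


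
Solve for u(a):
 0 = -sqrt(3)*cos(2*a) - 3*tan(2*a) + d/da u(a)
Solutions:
 u(a) = C1 - 3*log(cos(2*a))/2 + sqrt(3)*sin(2*a)/2


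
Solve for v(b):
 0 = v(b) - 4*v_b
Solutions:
 v(b) = C1*exp(b/4)


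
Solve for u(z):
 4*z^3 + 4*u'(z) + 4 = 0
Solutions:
 u(z) = C1 - z^4/4 - z


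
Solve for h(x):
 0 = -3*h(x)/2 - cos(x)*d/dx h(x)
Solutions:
 h(x) = C1*(sin(x) - 1)^(3/4)/(sin(x) + 1)^(3/4)


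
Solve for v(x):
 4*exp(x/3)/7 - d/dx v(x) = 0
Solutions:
 v(x) = C1 + 12*exp(x/3)/7


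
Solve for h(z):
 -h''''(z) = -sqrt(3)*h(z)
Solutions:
 h(z) = C1*exp(-3^(1/8)*z) + C2*exp(3^(1/8)*z) + C3*sin(3^(1/8)*z) + C4*cos(3^(1/8)*z)


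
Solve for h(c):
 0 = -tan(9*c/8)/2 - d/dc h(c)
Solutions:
 h(c) = C1 + 4*log(cos(9*c/8))/9


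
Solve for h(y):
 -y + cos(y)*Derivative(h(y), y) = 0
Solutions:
 h(y) = C1 + Integral(y/cos(y), y)


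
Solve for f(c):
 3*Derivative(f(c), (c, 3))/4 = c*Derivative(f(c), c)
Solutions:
 f(c) = C1 + Integral(C2*airyai(6^(2/3)*c/3) + C3*airybi(6^(2/3)*c/3), c)


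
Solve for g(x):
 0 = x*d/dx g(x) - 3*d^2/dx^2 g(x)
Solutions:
 g(x) = C1 + C2*erfi(sqrt(6)*x/6)


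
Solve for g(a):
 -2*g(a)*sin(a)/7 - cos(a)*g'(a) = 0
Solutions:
 g(a) = C1*cos(a)^(2/7)


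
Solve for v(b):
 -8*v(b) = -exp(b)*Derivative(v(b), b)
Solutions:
 v(b) = C1*exp(-8*exp(-b))


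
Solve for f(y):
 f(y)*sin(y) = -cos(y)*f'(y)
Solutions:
 f(y) = C1*cos(y)


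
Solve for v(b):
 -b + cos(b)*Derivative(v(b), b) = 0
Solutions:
 v(b) = C1 + Integral(b/cos(b), b)


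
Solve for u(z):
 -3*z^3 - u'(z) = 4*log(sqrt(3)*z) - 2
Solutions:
 u(z) = C1 - 3*z^4/4 - 4*z*log(z) - z*log(9) + 6*z


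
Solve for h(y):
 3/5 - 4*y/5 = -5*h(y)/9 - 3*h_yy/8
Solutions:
 h(y) = C1*sin(2*sqrt(30)*y/9) + C2*cos(2*sqrt(30)*y/9) + 36*y/25 - 27/25


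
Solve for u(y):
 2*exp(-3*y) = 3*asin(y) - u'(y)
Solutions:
 u(y) = C1 + 3*y*asin(y) + 3*sqrt(1 - y^2) + 2*exp(-3*y)/3


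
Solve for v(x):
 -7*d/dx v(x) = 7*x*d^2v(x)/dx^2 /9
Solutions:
 v(x) = C1 + C2/x^8


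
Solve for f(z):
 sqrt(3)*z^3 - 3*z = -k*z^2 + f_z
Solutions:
 f(z) = C1 + k*z^3/3 + sqrt(3)*z^4/4 - 3*z^2/2


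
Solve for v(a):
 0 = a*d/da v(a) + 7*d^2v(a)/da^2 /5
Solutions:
 v(a) = C1 + C2*erf(sqrt(70)*a/14)


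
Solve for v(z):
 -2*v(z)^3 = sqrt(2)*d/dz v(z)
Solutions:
 v(z) = -sqrt(2)*sqrt(-1/(C1 - sqrt(2)*z))/2
 v(z) = sqrt(2)*sqrt(-1/(C1 - sqrt(2)*z))/2


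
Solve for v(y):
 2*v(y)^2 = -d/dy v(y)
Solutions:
 v(y) = 1/(C1 + 2*y)


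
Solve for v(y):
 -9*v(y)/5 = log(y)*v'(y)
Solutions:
 v(y) = C1*exp(-9*li(y)/5)


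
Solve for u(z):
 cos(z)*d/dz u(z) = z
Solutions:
 u(z) = C1 + Integral(z/cos(z), z)


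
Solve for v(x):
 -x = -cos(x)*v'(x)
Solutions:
 v(x) = C1 + Integral(x/cos(x), x)


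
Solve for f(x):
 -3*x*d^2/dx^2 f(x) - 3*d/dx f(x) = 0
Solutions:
 f(x) = C1 + C2*log(x)


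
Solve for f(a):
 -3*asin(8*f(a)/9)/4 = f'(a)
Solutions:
 Integral(1/asin(8*_y/9), (_y, f(a))) = C1 - 3*a/4


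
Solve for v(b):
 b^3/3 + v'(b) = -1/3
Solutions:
 v(b) = C1 - b^4/12 - b/3


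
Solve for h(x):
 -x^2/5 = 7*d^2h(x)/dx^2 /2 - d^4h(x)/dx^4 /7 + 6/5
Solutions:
 h(x) = C1 + C2*x + C3*exp(-7*sqrt(2)*x/2) + C4*exp(7*sqrt(2)*x/2) - x^4/210 - 298*x^2/1715


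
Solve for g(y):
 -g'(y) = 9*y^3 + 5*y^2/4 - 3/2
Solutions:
 g(y) = C1 - 9*y^4/4 - 5*y^3/12 + 3*y/2


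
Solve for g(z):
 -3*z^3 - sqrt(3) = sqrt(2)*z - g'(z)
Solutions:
 g(z) = C1 + 3*z^4/4 + sqrt(2)*z^2/2 + sqrt(3)*z


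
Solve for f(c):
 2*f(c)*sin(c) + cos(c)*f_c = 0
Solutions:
 f(c) = C1*cos(c)^2


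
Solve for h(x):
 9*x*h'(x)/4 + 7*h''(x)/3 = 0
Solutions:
 h(x) = C1 + C2*erf(3*sqrt(42)*x/28)


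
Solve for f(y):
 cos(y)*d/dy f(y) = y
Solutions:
 f(y) = C1 + Integral(y/cos(y), y)


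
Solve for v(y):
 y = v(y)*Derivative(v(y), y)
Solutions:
 v(y) = -sqrt(C1 + y^2)
 v(y) = sqrt(C1 + y^2)


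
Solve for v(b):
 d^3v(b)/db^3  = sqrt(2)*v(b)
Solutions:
 v(b) = C3*exp(2^(1/6)*b) + (C1*sin(2^(1/6)*sqrt(3)*b/2) + C2*cos(2^(1/6)*sqrt(3)*b/2))*exp(-2^(1/6)*b/2)


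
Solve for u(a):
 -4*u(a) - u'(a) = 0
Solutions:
 u(a) = C1*exp(-4*a)


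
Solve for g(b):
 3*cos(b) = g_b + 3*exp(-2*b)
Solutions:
 g(b) = C1 + 3*sin(b) + 3*exp(-2*b)/2


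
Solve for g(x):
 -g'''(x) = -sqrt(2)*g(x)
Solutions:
 g(x) = C3*exp(2^(1/6)*x) + (C1*sin(2^(1/6)*sqrt(3)*x/2) + C2*cos(2^(1/6)*sqrt(3)*x/2))*exp(-2^(1/6)*x/2)


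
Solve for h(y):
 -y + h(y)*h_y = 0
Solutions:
 h(y) = -sqrt(C1 + y^2)
 h(y) = sqrt(C1 + y^2)


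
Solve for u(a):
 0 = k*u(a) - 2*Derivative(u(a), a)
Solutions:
 u(a) = C1*exp(a*k/2)


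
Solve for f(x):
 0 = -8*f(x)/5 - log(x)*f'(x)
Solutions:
 f(x) = C1*exp(-8*li(x)/5)


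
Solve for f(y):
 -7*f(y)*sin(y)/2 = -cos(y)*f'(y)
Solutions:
 f(y) = C1/cos(y)^(7/2)


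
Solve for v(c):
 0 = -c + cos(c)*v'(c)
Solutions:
 v(c) = C1 + Integral(c/cos(c), c)


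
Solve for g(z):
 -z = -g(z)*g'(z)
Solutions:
 g(z) = -sqrt(C1 + z^2)
 g(z) = sqrt(C1 + z^2)


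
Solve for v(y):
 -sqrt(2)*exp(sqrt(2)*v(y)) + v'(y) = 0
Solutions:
 v(y) = sqrt(2)*(2*log(-1/(C1 + sqrt(2)*y)) - log(2))/4


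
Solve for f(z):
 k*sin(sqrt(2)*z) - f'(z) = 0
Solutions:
 f(z) = C1 - sqrt(2)*k*cos(sqrt(2)*z)/2


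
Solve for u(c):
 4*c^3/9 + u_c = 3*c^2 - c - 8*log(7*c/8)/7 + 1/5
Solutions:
 u(c) = C1 - c^4/9 + c^3 - c^2/2 - 8*c*log(c)/7 - 8*c*log(7)/7 + 47*c/35 + 24*c*log(2)/7


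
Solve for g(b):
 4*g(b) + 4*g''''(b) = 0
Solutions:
 g(b) = (C1*sin(sqrt(2)*b/2) + C2*cos(sqrt(2)*b/2))*exp(-sqrt(2)*b/2) + (C3*sin(sqrt(2)*b/2) + C4*cos(sqrt(2)*b/2))*exp(sqrt(2)*b/2)


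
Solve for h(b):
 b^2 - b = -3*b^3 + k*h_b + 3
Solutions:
 h(b) = C1 + 3*b^4/(4*k) + b^3/(3*k) - b^2/(2*k) - 3*b/k


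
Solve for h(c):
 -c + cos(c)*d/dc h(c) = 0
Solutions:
 h(c) = C1 + Integral(c/cos(c), c)


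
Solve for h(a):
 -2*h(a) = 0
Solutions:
 h(a) = 0


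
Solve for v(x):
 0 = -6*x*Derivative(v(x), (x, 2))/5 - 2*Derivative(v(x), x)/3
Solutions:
 v(x) = C1 + C2*x^(4/9)


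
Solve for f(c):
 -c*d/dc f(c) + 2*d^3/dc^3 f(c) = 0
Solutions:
 f(c) = C1 + Integral(C2*airyai(2^(2/3)*c/2) + C3*airybi(2^(2/3)*c/2), c)


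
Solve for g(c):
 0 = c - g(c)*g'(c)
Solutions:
 g(c) = -sqrt(C1 + c^2)
 g(c) = sqrt(C1 + c^2)


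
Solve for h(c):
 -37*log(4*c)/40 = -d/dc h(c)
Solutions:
 h(c) = C1 + 37*c*log(c)/40 - 37*c/40 + 37*c*log(2)/20


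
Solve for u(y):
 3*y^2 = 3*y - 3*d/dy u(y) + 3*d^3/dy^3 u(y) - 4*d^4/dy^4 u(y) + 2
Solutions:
 u(y) = C1 + C2*exp(y*((4*sqrt(33) + 23)^(-1/3) + 2 + (4*sqrt(33) + 23)^(1/3))/8)*sin(sqrt(3)*y*(-(4*sqrt(33) + 23)^(1/3) + (4*sqrt(33) + 23)^(-1/3))/8) + C3*exp(y*((4*sqrt(33) + 23)^(-1/3) + 2 + (4*sqrt(33) + 23)^(1/3))/8)*cos(sqrt(3)*y*(-(4*sqrt(33) + 23)^(1/3) + (4*sqrt(33) + 23)^(-1/3))/8) + C4*exp(y*(-(4*sqrt(33) + 23)^(1/3) - 1/(4*sqrt(33) + 23)^(1/3) + 1)/4) - y^3/3 + y^2/2 - 4*y/3


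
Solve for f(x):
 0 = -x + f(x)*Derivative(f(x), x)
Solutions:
 f(x) = -sqrt(C1 + x^2)
 f(x) = sqrt(C1 + x^2)


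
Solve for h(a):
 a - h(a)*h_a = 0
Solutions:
 h(a) = -sqrt(C1 + a^2)
 h(a) = sqrt(C1 + a^2)


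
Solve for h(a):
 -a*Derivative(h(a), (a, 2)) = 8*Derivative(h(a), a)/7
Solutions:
 h(a) = C1 + C2/a^(1/7)


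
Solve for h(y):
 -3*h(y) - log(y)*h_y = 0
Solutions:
 h(y) = C1*exp(-3*li(y))


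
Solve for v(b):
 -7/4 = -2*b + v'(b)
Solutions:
 v(b) = C1 + b^2 - 7*b/4


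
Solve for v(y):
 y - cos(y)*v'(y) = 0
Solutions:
 v(y) = C1 + Integral(y/cos(y), y)


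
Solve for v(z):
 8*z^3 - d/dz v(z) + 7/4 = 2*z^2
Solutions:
 v(z) = C1 + 2*z^4 - 2*z^3/3 + 7*z/4


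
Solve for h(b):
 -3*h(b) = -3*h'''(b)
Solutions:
 h(b) = C3*exp(b) + (C1*sin(sqrt(3)*b/2) + C2*cos(sqrt(3)*b/2))*exp(-b/2)


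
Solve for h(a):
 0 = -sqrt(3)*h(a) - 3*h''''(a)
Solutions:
 h(a) = (C1*sin(sqrt(2)*3^(7/8)*a/6) + C2*cos(sqrt(2)*3^(7/8)*a/6))*exp(-sqrt(2)*3^(7/8)*a/6) + (C3*sin(sqrt(2)*3^(7/8)*a/6) + C4*cos(sqrt(2)*3^(7/8)*a/6))*exp(sqrt(2)*3^(7/8)*a/6)


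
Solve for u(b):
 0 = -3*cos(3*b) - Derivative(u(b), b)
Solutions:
 u(b) = C1 - sin(3*b)


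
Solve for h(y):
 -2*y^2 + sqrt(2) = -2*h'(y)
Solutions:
 h(y) = C1 + y^3/3 - sqrt(2)*y/2


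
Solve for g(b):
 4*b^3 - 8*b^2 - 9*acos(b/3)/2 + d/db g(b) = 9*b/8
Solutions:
 g(b) = C1 - b^4 + 8*b^3/3 + 9*b^2/16 + 9*b*acos(b/3)/2 - 9*sqrt(9 - b^2)/2


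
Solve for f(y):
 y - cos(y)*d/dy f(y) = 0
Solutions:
 f(y) = C1 + Integral(y/cos(y), y)


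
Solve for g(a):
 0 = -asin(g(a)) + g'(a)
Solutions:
 Integral(1/asin(_y), (_y, g(a))) = C1 + a


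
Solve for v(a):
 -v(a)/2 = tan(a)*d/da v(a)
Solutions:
 v(a) = C1/sqrt(sin(a))


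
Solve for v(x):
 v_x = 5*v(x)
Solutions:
 v(x) = C1*exp(5*x)


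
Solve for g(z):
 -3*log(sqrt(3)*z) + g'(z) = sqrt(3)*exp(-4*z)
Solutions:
 g(z) = C1 + 3*z*log(z) + z*(-3 + 3*log(3)/2) - sqrt(3)*exp(-4*z)/4


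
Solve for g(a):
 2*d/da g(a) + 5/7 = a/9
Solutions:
 g(a) = C1 + a^2/36 - 5*a/14


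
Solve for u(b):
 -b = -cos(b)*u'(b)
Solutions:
 u(b) = C1 + Integral(b/cos(b), b)


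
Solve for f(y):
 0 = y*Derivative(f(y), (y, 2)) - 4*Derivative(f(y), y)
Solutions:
 f(y) = C1 + C2*y^5


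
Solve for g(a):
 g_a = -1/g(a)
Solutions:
 g(a) = -sqrt(C1 - 2*a)
 g(a) = sqrt(C1 - 2*a)


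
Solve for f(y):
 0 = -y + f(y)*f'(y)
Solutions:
 f(y) = -sqrt(C1 + y^2)
 f(y) = sqrt(C1 + y^2)


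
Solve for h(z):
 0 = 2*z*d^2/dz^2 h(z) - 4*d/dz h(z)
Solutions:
 h(z) = C1 + C2*z^3


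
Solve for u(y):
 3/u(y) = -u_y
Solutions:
 u(y) = -sqrt(C1 - 6*y)
 u(y) = sqrt(C1 - 6*y)


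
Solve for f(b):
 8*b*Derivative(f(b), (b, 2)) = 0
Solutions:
 f(b) = C1 + C2*b


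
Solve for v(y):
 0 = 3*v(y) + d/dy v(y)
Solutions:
 v(y) = C1*exp(-3*y)


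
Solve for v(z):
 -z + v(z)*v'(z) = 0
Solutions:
 v(z) = -sqrt(C1 + z^2)
 v(z) = sqrt(C1 + z^2)


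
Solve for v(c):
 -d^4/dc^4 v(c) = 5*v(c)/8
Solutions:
 v(c) = (C1*sin(2^(3/4)*5^(1/4)*c/4) + C2*cos(2^(3/4)*5^(1/4)*c/4))*exp(-2^(3/4)*5^(1/4)*c/4) + (C3*sin(2^(3/4)*5^(1/4)*c/4) + C4*cos(2^(3/4)*5^(1/4)*c/4))*exp(2^(3/4)*5^(1/4)*c/4)


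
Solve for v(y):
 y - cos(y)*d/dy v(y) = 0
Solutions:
 v(y) = C1 + Integral(y/cos(y), y)


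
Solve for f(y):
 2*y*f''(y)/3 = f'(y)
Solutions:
 f(y) = C1 + C2*y^(5/2)


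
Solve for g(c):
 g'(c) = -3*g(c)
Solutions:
 g(c) = C1*exp(-3*c)


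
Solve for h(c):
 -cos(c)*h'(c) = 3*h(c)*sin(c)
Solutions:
 h(c) = C1*cos(c)^3


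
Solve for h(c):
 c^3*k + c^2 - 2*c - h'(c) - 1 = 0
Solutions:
 h(c) = C1 + c^4*k/4 + c^3/3 - c^2 - c


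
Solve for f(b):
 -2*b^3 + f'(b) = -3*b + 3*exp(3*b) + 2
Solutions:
 f(b) = C1 + b^4/2 - 3*b^2/2 + 2*b + exp(3*b)


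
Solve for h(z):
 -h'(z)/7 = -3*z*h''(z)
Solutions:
 h(z) = C1 + C2*z^(22/21)


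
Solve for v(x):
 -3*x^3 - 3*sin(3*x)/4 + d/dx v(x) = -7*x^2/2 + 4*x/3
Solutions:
 v(x) = C1 + 3*x^4/4 - 7*x^3/6 + 2*x^2/3 - cos(3*x)/4


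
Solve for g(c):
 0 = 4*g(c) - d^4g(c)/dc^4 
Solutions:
 g(c) = C1*exp(-sqrt(2)*c) + C2*exp(sqrt(2)*c) + C3*sin(sqrt(2)*c) + C4*cos(sqrt(2)*c)


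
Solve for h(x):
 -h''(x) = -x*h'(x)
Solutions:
 h(x) = C1 + C2*erfi(sqrt(2)*x/2)


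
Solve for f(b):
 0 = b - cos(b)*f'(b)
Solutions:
 f(b) = C1 + Integral(b/cos(b), b)


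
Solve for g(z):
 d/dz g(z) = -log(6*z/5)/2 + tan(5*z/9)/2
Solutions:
 g(z) = C1 - z*log(z)/2 - z*log(6) + z/2 + z*log(30)/2 - 9*log(cos(5*z/9))/10


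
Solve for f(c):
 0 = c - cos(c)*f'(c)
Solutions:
 f(c) = C1 + Integral(c/cos(c), c)


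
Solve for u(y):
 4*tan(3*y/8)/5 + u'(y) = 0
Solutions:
 u(y) = C1 + 32*log(cos(3*y/8))/15


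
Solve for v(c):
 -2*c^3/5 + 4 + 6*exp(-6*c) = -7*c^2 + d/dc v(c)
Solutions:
 v(c) = C1 - c^4/10 + 7*c^3/3 + 4*c - exp(-6*c)


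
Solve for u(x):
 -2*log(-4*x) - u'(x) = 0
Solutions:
 u(x) = C1 - 2*x*log(-x) + 2*x*(1 - 2*log(2))


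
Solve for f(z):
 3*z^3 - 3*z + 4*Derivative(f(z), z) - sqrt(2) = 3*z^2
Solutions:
 f(z) = C1 - 3*z^4/16 + z^3/4 + 3*z^2/8 + sqrt(2)*z/4


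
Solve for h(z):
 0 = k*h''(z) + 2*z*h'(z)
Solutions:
 h(z) = C1 + C2*sqrt(k)*erf(z*sqrt(1/k))


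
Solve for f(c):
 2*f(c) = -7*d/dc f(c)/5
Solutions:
 f(c) = C1*exp(-10*c/7)


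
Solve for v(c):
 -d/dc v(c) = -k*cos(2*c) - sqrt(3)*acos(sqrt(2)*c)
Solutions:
 v(c) = C1 + k*sin(2*c)/2 + sqrt(3)*(c*acos(sqrt(2)*c) - sqrt(2)*sqrt(1 - 2*c^2)/2)


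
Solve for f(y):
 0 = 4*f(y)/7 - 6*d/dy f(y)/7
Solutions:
 f(y) = C1*exp(2*y/3)


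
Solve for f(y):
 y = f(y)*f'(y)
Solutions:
 f(y) = -sqrt(C1 + y^2)
 f(y) = sqrt(C1 + y^2)


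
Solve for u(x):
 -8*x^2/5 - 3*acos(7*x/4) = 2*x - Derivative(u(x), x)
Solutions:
 u(x) = C1 + 8*x^3/15 + x^2 + 3*x*acos(7*x/4) - 3*sqrt(16 - 49*x^2)/7


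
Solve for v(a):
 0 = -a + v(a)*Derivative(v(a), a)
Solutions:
 v(a) = -sqrt(C1 + a^2)
 v(a) = sqrt(C1 + a^2)


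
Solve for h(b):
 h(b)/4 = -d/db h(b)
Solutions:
 h(b) = C1*exp(-b/4)


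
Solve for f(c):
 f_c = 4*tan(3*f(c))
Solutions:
 f(c) = -asin(C1*exp(12*c))/3 + pi/3
 f(c) = asin(C1*exp(12*c))/3


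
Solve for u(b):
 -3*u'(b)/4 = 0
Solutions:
 u(b) = C1


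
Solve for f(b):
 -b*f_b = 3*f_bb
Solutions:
 f(b) = C1 + C2*erf(sqrt(6)*b/6)


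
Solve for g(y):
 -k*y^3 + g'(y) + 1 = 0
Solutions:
 g(y) = C1 + k*y^4/4 - y


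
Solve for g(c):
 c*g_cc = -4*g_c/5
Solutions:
 g(c) = C1 + C2*c^(1/5)


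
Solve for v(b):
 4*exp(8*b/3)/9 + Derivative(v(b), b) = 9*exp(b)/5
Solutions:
 v(b) = C1 - exp(8*b/3)/6 + 9*exp(b)/5


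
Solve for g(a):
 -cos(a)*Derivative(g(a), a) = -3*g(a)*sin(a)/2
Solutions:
 g(a) = C1/cos(a)^(3/2)


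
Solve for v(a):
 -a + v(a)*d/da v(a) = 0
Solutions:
 v(a) = -sqrt(C1 + a^2)
 v(a) = sqrt(C1 + a^2)


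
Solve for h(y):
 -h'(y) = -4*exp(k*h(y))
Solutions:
 h(y) = Piecewise((log(-1/(C1*k + 4*k*y))/k, Ne(k, 0)), (nan, True))
 h(y) = Piecewise((C1 + 4*y, Eq(k, 0)), (nan, True))


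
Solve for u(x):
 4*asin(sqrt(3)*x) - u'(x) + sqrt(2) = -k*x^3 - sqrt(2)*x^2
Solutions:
 u(x) = C1 + k*x^4/4 + sqrt(2)*x^3/3 + 4*x*asin(sqrt(3)*x) + sqrt(2)*x + 4*sqrt(3)*sqrt(1 - 3*x^2)/3


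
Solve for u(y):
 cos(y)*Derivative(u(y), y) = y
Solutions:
 u(y) = C1 + Integral(y/cos(y), y)


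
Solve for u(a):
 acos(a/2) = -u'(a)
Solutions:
 u(a) = C1 - a*acos(a/2) + sqrt(4 - a^2)


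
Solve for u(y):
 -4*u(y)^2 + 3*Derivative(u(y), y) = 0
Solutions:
 u(y) = -3/(C1 + 4*y)


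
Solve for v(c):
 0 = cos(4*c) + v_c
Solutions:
 v(c) = C1 - sin(4*c)/4


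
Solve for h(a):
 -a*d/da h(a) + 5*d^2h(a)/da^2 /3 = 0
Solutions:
 h(a) = C1 + C2*erfi(sqrt(30)*a/10)


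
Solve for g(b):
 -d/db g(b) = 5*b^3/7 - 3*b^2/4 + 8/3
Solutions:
 g(b) = C1 - 5*b^4/28 + b^3/4 - 8*b/3


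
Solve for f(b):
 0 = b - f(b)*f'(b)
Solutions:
 f(b) = -sqrt(C1 + b^2)
 f(b) = sqrt(C1 + b^2)


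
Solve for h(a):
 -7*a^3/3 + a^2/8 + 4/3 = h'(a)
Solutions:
 h(a) = C1 - 7*a^4/12 + a^3/24 + 4*a/3


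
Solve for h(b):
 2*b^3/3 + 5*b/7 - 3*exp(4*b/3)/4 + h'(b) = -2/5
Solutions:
 h(b) = C1 - b^4/6 - 5*b^2/14 - 2*b/5 + 9*exp(4*b/3)/16


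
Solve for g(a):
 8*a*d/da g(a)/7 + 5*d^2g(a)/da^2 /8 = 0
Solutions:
 g(a) = C1 + C2*erf(4*sqrt(70)*a/35)


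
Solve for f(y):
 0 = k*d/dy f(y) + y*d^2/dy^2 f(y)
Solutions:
 f(y) = C1 + y^(1 - re(k))*(C2*sin(log(y)*Abs(im(k))) + C3*cos(log(y)*im(k)))


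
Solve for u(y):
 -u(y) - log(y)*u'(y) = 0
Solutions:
 u(y) = C1*exp(-li(y))


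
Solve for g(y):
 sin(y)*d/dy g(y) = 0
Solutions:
 g(y) = C1


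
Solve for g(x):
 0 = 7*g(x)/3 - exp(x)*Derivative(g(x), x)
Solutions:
 g(x) = C1*exp(-7*exp(-x)/3)


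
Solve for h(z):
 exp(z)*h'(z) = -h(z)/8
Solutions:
 h(z) = C1*exp(exp(-z)/8)


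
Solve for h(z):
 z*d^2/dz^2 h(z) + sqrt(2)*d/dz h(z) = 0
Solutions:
 h(z) = C1 + C2*z^(1 - sqrt(2))


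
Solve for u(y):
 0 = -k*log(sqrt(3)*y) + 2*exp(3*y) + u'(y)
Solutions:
 u(y) = C1 + k*y*log(y) + k*y*(-1 + log(3)/2) - 2*exp(3*y)/3


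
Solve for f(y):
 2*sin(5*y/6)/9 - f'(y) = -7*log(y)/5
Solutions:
 f(y) = C1 + 7*y*log(y)/5 - 7*y/5 - 4*cos(5*y/6)/15


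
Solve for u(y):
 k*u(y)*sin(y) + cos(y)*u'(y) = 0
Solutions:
 u(y) = C1*exp(k*log(cos(y)))


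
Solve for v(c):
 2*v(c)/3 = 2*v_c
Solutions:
 v(c) = C1*exp(c/3)


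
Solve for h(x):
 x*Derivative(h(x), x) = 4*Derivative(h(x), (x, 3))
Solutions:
 h(x) = C1 + Integral(C2*airyai(2^(1/3)*x/2) + C3*airybi(2^(1/3)*x/2), x)


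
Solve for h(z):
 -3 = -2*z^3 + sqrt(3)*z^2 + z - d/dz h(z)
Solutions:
 h(z) = C1 - z^4/2 + sqrt(3)*z^3/3 + z^2/2 + 3*z


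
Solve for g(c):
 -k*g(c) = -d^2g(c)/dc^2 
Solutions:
 g(c) = C1*exp(-c*sqrt(k)) + C2*exp(c*sqrt(k))


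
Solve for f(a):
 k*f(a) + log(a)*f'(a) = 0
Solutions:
 f(a) = C1*exp(-k*li(a))


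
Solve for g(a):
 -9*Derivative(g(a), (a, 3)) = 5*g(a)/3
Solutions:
 g(a) = C3*exp(-5^(1/3)*a/3) + (C1*sin(sqrt(3)*5^(1/3)*a/6) + C2*cos(sqrt(3)*5^(1/3)*a/6))*exp(5^(1/3)*a/6)


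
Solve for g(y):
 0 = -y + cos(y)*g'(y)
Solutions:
 g(y) = C1 + Integral(y/cos(y), y)


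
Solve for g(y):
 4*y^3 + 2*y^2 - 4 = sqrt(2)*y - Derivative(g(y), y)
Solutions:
 g(y) = C1 - y^4 - 2*y^3/3 + sqrt(2)*y^2/2 + 4*y


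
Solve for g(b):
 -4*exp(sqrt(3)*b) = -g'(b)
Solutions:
 g(b) = C1 + 4*sqrt(3)*exp(sqrt(3)*b)/3


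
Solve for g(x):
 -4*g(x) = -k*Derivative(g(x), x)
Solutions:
 g(x) = C1*exp(4*x/k)


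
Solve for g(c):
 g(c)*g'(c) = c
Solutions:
 g(c) = -sqrt(C1 + c^2)
 g(c) = sqrt(C1 + c^2)


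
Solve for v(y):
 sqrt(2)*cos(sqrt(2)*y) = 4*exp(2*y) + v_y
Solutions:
 v(y) = C1 - 2*exp(2*y) + sin(sqrt(2)*y)


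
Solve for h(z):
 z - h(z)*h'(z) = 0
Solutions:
 h(z) = -sqrt(C1 + z^2)
 h(z) = sqrt(C1 + z^2)


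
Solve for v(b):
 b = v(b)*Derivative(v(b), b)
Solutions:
 v(b) = -sqrt(C1 + b^2)
 v(b) = sqrt(C1 + b^2)


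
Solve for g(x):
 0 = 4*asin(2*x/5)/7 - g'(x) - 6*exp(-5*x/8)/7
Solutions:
 g(x) = C1 + 4*x*asin(2*x/5)/7 + 2*sqrt(25 - 4*x^2)/7 + 48*exp(-5*x/8)/35


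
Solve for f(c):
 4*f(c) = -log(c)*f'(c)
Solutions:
 f(c) = C1*exp(-4*li(c))


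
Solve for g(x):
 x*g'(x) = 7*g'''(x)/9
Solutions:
 g(x) = C1 + Integral(C2*airyai(21^(2/3)*x/7) + C3*airybi(21^(2/3)*x/7), x)


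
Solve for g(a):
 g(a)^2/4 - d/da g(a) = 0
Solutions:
 g(a) = -4/(C1 + a)


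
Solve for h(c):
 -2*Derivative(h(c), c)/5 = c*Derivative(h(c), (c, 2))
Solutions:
 h(c) = C1 + C2*c^(3/5)


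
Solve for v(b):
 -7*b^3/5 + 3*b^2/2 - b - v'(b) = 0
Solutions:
 v(b) = C1 - 7*b^4/20 + b^3/2 - b^2/2


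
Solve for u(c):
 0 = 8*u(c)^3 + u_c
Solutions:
 u(c) = -sqrt(2)*sqrt(-1/(C1 - 8*c))/2
 u(c) = sqrt(2)*sqrt(-1/(C1 - 8*c))/2


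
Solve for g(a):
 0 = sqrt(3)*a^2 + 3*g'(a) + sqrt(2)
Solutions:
 g(a) = C1 - sqrt(3)*a^3/9 - sqrt(2)*a/3


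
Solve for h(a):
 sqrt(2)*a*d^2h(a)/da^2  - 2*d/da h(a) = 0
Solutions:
 h(a) = C1 + C2*a^(1 + sqrt(2))


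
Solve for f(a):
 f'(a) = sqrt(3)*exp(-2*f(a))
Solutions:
 f(a) = log(-sqrt(C1 + 2*sqrt(3)*a))
 f(a) = log(C1 + 2*sqrt(3)*a)/2


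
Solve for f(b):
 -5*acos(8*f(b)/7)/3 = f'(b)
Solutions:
 Integral(1/acos(8*_y/7), (_y, f(b))) = C1 - 5*b/3


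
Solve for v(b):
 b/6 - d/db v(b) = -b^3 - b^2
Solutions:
 v(b) = C1 + b^4/4 + b^3/3 + b^2/12


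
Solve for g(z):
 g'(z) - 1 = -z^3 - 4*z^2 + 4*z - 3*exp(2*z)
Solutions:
 g(z) = C1 - z^4/4 - 4*z^3/3 + 2*z^2 + z - 3*exp(2*z)/2


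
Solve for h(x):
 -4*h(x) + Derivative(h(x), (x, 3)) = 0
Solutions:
 h(x) = C3*exp(2^(2/3)*x) + (C1*sin(2^(2/3)*sqrt(3)*x/2) + C2*cos(2^(2/3)*sqrt(3)*x/2))*exp(-2^(2/3)*x/2)


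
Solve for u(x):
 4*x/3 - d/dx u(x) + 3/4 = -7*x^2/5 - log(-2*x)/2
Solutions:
 u(x) = C1 + 7*x^3/15 + 2*x^2/3 + x*log(-x)/2 + x*(1 + 2*log(2))/4


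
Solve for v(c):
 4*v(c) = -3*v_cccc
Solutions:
 v(c) = (C1*sin(3^(3/4)*c/3) + C2*cos(3^(3/4)*c/3))*exp(-3^(3/4)*c/3) + (C3*sin(3^(3/4)*c/3) + C4*cos(3^(3/4)*c/3))*exp(3^(3/4)*c/3)


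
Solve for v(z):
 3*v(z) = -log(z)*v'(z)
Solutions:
 v(z) = C1*exp(-3*li(z))


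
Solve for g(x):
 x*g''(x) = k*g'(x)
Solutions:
 g(x) = C1 + x^(re(k) + 1)*(C2*sin(log(x)*Abs(im(k))) + C3*cos(log(x)*im(k)))


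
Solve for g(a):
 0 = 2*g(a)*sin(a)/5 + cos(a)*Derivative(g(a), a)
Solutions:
 g(a) = C1*cos(a)^(2/5)


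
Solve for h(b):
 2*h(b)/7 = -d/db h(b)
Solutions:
 h(b) = C1*exp(-2*b/7)


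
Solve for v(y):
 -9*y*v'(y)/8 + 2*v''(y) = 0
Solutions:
 v(y) = C1 + C2*erfi(3*sqrt(2)*y/8)


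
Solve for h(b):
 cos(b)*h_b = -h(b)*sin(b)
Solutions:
 h(b) = C1*cos(b)


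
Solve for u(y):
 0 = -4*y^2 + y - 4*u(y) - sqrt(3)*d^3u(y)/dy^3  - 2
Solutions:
 u(y) = C3*exp(-2^(2/3)*3^(5/6)*y/3) - y^2 + y/4 + (C1*sin(2^(2/3)*3^(1/3)*y/2) + C2*cos(2^(2/3)*3^(1/3)*y/2))*exp(2^(2/3)*3^(5/6)*y/6) - 1/2


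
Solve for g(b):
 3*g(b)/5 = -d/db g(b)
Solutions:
 g(b) = C1*exp(-3*b/5)


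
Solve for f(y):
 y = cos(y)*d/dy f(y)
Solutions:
 f(y) = C1 + Integral(y/cos(y), y)


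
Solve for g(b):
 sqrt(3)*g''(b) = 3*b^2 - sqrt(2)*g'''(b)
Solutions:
 g(b) = C1 + C2*b + C3*exp(-sqrt(6)*b/2) + sqrt(3)*b^4/12 - sqrt(2)*b^3/3 + 2*sqrt(3)*b^2/3


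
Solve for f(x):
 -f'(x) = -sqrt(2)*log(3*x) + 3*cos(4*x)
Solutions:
 f(x) = C1 + sqrt(2)*x*(log(x) - 1) + sqrt(2)*x*log(3) - 3*sin(4*x)/4


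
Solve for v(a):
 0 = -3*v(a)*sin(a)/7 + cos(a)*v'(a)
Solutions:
 v(a) = C1/cos(a)^(3/7)


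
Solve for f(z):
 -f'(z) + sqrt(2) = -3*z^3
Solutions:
 f(z) = C1 + 3*z^4/4 + sqrt(2)*z


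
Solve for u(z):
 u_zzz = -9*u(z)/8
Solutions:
 u(z) = C3*exp(-3^(2/3)*z/2) + (C1*sin(3*3^(1/6)*z/4) + C2*cos(3*3^(1/6)*z/4))*exp(3^(2/3)*z/4)


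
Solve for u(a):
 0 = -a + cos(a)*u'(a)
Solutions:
 u(a) = C1 + Integral(a/cos(a), a)


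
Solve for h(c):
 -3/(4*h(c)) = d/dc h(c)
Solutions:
 h(c) = -sqrt(C1 - 6*c)/2
 h(c) = sqrt(C1 - 6*c)/2


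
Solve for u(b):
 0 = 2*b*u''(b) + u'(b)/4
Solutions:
 u(b) = C1 + C2*b^(7/8)


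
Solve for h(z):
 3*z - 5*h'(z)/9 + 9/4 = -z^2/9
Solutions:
 h(z) = C1 + z^3/15 + 27*z^2/10 + 81*z/20


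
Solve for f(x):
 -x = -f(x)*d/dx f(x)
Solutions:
 f(x) = -sqrt(C1 + x^2)
 f(x) = sqrt(C1 + x^2)


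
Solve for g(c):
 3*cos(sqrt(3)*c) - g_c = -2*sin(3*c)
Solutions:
 g(c) = C1 + sqrt(3)*sin(sqrt(3)*c) - 2*cos(3*c)/3


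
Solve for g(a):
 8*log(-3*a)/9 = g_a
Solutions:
 g(a) = C1 + 8*a*log(-a)/9 + 8*a*(-1 + log(3))/9


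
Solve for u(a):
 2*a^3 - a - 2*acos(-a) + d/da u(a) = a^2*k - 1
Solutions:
 u(a) = C1 - a^4/2 + a^3*k/3 + a^2/2 + 2*a*acos(-a) - a + 2*sqrt(1 - a^2)


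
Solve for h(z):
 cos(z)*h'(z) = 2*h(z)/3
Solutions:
 h(z) = C1*(sin(z) + 1)^(1/3)/(sin(z) - 1)^(1/3)


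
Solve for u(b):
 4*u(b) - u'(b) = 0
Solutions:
 u(b) = C1*exp(4*b)


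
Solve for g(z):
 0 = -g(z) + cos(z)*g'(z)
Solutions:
 g(z) = C1*sqrt(sin(z) + 1)/sqrt(sin(z) - 1)


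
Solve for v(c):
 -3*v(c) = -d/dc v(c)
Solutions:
 v(c) = C1*exp(3*c)


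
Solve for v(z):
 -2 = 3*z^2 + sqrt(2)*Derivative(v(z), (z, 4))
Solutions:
 v(z) = C1 + C2*z + C3*z^2 + C4*z^3 - sqrt(2)*z^6/240 - sqrt(2)*z^4/24


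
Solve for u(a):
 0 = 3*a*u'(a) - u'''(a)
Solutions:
 u(a) = C1 + Integral(C2*airyai(3^(1/3)*a) + C3*airybi(3^(1/3)*a), a)


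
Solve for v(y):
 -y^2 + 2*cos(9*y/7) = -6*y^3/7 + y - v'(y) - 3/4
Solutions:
 v(y) = C1 - 3*y^4/14 + y^3/3 + y^2/2 - 3*y/4 - 14*sin(9*y/7)/9


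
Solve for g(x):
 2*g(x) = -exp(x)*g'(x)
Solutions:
 g(x) = C1*exp(2*exp(-x))


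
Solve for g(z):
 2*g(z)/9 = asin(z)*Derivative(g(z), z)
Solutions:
 g(z) = C1*exp(2*Integral(1/asin(z), z)/9)


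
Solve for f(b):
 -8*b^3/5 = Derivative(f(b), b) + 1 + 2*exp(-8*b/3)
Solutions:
 f(b) = C1 - 2*b^4/5 - b + 3*exp(-8*b/3)/4


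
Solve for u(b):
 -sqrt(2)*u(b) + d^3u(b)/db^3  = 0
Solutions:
 u(b) = C3*exp(2^(1/6)*b) + (C1*sin(2^(1/6)*sqrt(3)*b/2) + C2*cos(2^(1/6)*sqrt(3)*b/2))*exp(-2^(1/6)*b/2)


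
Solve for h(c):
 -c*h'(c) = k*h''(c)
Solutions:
 h(c) = C1 + C2*sqrt(k)*erf(sqrt(2)*c*sqrt(1/k)/2)


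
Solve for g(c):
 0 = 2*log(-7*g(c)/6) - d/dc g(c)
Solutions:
 -Integral(1/(log(-_y) - log(6) + log(7)), (_y, g(c)))/2 = C1 - c


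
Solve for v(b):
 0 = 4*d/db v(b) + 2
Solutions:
 v(b) = C1 - b/2


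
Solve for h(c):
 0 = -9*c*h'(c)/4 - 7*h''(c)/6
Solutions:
 h(c) = C1 + C2*erf(3*sqrt(21)*c/14)


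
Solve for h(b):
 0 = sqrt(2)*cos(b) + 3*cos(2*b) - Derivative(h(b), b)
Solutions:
 h(b) = C1 + sqrt(2)*sin(b) + 3*sin(2*b)/2


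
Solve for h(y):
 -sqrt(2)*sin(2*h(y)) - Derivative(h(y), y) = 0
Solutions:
 h(y) = pi - acos((-C1 - exp(4*sqrt(2)*y))/(C1 - exp(4*sqrt(2)*y)))/2
 h(y) = acos((-C1 - exp(4*sqrt(2)*y))/(C1 - exp(4*sqrt(2)*y)))/2


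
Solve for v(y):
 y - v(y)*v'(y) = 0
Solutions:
 v(y) = -sqrt(C1 + y^2)
 v(y) = sqrt(C1 + y^2)


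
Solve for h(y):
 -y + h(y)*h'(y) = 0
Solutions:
 h(y) = -sqrt(C1 + y^2)
 h(y) = sqrt(C1 + y^2)


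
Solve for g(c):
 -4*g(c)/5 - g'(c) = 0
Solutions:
 g(c) = C1*exp(-4*c/5)


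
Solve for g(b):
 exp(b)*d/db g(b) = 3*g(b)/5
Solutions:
 g(b) = C1*exp(-3*exp(-b)/5)


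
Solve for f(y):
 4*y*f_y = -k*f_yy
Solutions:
 f(y) = C1 + C2*sqrt(k)*erf(sqrt(2)*y*sqrt(1/k))


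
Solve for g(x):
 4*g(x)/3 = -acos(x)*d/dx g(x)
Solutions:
 g(x) = C1*exp(-4*Integral(1/acos(x), x)/3)


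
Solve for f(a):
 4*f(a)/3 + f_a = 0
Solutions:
 f(a) = C1*exp(-4*a/3)


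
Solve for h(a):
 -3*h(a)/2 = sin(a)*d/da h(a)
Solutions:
 h(a) = C1*(cos(a) + 1)^(3/4)/(cos(a) - 1)^(3/4)


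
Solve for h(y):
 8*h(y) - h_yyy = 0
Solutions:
 h(y) = C3*exp(2*y) + (C1*sin(sqrt(3)*y) + C2*cos(sqrt(3)*y))*exp(-y)
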